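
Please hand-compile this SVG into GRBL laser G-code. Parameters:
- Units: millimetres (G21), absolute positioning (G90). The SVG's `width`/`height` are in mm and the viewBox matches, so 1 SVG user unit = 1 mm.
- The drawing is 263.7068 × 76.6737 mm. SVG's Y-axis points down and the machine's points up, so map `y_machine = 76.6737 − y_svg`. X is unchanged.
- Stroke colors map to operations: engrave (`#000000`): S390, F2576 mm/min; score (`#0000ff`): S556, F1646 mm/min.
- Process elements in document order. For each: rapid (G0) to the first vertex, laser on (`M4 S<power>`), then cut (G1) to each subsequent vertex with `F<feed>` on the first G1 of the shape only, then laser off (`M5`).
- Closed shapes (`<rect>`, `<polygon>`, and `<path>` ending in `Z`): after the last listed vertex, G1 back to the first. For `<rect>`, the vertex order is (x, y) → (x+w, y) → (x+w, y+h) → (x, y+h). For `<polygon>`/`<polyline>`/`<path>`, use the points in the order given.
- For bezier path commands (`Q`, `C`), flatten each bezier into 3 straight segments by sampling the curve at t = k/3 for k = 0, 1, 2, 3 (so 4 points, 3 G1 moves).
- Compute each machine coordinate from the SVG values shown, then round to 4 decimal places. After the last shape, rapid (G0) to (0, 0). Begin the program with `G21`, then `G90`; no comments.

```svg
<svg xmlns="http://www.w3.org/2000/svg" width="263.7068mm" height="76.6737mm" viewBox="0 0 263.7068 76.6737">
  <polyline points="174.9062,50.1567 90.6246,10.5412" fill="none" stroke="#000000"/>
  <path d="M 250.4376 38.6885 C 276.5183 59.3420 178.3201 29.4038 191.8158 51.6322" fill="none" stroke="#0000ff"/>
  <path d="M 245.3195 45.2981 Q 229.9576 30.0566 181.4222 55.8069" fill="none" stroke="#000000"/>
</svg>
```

viewBox `0 0 263.7068 76.6737` with mm width/height → 1 unit = 1 mm. Flip: y_m = 76.6737 − y_svg.

**Shape 1** — `<polyline>` line segment, stroke `#000000` → engrave (S390, F2576). Machine vertices: (174.9062,26.5170) → (90.6246,66.1325). Open path.

**Shape 2** — `<path>` cubic bezier, stroke `#0000ff` → score (S556, F1646). Control points (SVG): P0=(250.4376,38.6885), P1=(276.5183,59.3420), P2=(178.3201,29.4038), P3=(191.8158,51.6322); sampled at t=k/3. Machine vertices: (250.4376,37.9852) → (243.8317,30.3897) → (206.8117,33.6869) → (191.8158,25.0415). Open path.

**Shape 3** — `<path>` quadratic bezier, stroke `#000000` → engrave (S390, F2576). Control points (SVG): P0=(245.3195,45.2981), P1=(229.9576,30.0566), P2=(181.4222,55.8069); sampled at t=k/3. Machine vertices: (245.3195,31.3756) → (231.3923,36.9820) → (210.0932,33.4790) → (181.4222,20.8668). Open path.

G21
G90
G0 X174.9062 Y26.5170
M4 S390
G1 X90.6246 Y66.1325 F2576
M5
G0 X250.4376 Y37.9852
M4 S556
G1 X243.8317 Y30.3897 F1646
G1 X206.8117 Y33.6869
G1 X191.8158 Y25.0415
M5
G0 X245.3195 Y31.3756
M4 S390
G1 X231.3923 Y36.9820 F2576
G1 X210.0932 Y33.4790
G1 X181.4222 Y20.8668
M5
G0 X0.0000 Y0.0000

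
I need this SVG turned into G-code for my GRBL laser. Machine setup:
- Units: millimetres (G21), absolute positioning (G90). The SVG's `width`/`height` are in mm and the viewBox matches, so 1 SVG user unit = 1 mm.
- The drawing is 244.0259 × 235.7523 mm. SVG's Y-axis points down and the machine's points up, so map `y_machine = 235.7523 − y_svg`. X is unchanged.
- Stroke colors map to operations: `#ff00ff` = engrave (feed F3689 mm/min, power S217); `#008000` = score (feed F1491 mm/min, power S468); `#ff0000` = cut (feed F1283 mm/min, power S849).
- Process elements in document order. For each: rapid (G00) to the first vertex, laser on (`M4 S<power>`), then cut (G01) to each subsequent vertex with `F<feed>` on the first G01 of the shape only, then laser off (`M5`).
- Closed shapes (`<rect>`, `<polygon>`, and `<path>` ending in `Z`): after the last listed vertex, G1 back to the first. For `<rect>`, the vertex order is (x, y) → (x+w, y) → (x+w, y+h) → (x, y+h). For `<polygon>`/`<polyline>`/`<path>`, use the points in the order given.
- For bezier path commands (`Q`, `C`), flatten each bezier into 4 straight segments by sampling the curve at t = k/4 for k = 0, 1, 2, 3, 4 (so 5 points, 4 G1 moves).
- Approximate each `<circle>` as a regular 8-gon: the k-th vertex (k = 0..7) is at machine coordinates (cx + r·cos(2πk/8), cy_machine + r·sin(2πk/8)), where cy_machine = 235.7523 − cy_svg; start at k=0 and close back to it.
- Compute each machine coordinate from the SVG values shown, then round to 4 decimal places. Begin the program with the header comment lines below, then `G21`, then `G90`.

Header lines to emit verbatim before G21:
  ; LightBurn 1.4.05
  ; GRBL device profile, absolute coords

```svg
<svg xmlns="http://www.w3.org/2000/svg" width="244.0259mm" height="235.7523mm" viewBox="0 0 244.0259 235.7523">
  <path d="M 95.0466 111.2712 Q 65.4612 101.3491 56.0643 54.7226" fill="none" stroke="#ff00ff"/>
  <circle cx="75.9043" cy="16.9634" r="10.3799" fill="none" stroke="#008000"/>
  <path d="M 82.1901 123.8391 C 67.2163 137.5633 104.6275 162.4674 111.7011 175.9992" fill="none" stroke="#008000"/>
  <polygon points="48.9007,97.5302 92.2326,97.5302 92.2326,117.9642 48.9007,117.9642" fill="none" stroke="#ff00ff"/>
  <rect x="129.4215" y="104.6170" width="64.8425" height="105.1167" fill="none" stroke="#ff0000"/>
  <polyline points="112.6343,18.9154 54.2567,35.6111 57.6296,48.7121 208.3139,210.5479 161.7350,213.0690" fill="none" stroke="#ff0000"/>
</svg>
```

viewBox `0 0 244.0259 235.7523` with mm width/height → 1 unit = 1 mm. Flip: y_m = 235.7523 − y_svg.

**Shape 1** — `<path>` quadratic bezier, stroke `#ff00ff` → engrave (S217, F3689). Control points (SVG): P0=(95.0466,111.2712), P1=(65.4612,101.3491), P2=(56.0643,54.7226); sampled at t=k/4. Machine vertices: (95.0466,124.4811) → (81.5157,131.7362) → (70.5083,143.5793) → (62.0245,160.0105) → (56.0643,181.0297). Open path.

**Shape 2** — `<circle>` circle, stroke `#008000` → score (S468, F1491). Machine vertices: (86.2842,218.7889) → (83.2440,226.1286) → (75.9043,229.1688) → (68.5646,226.1286) → (65.5244,218.7889) → (68.5646,211.4492) → (75.9043,208.4090) → (83.2440,211.4492) → (86.2842,218.7889). Closed: final G1 returns to the first vertex.

**Shape 3** — `<path>` cubic bezier, stroke `#008000` → score (S468, F1491). Control points (SVG): P0=(82.1901,123.8391), P1=(67.2163,137.5633), P2=(104.6275,162.4674), P3=(111.7011,175.9992); sampled at t=k/4. Machine vertices: (82.1901,111.9132) → (79.4894,99.8762) → (88.6778,85.7610) → (102.0001,71.6819) → (111.7011,59.7531). Open path.

**Shape 4** — `<polygon>` rectangle, stroke `#ff00ff` → engrave (S217, F3689). Machine vertices: (48.9007,138.2221) → (92.2326,138.2221) → (92.2326,117.7881) → (48.9007,117.7881) → (48.9007,138.2221). Closed: final G1 returns to the first vertex.

**Shape 5** — `<rect>` rectangle, stroke `#ff0000` → cut (S849, F1283). Machine vertices: (129.4215,131.1353) → (194.2640,131.1353) → (194.2640,26.0186) → (129.4215,26.0186) → (129.4215,131.1353). Closed: final G1 returns to the first vertex.

**Shape 6** — `<polyline>` open polyline, stroke `#ff0000` → cut (S849, F1283). Machine vertices: (112.6343,216.8369) → (54.2567,200.1412) → (57.6296,187.0402) → (208.3139,25.2044) → (161.7350,22.6833). Open path.

; LightBurn 1.4.05
; GRBL device profile, absolute coords
G21
G90
G00 X95.0466 Y124.4811
M4 S217
G01 X81.5157 Y131.7362 F3689
G01 X70.5083 Y143.5793
G01 X62.0245 Y160.0105
G01 X56.0643 Y181.0297
M5
G00 X86.2842 Y218.7889
M4 S468
G01 X83.2440 Y226.1286 F1491
G01 X75.9043 Y229.1688
G01 X68.5646 Y226.1286
G01 X65.5244 Y218.7889
G01 X68.5646 Y211.4492
G01 X75.9043 Y208.4090
G01 X83.2440 Y211.4492
G01 X86.2842 Y218.7889
M5
G00 X82.1901 Y111.9132
M4 S468
G01 X79.4894 Y99.8762 F1491
G01 X88.6778 Y85.7610
G01 X102.0001 Y71.6819
G01 X111.7011 Y59.7531
M5
G00 X48.9007 Y138.2221
M4 S217
G01 X92.2326 Y138.2221 F3689
G01 X92.2326 Y117.7881
G01 X48.9007 Y117.7881
G01 X48.9007 Y138.2221
M5
G00 X129.4215 Y131.1353
M4 S849
G01 X194.2640 Y131.1353 F1283
G01 X194.2640 Y26.0186
G01 X129.4215 Y26.0186
G01 X129.4215 Y131.1353
M5
G00 X112.6343 Y216.8369
M4 S849
G01 X54.2567 Y200.1412 F1283
G01 X57.6296 Y187.0402
G01 X208.3139 Y25.2044
G01 X161.7350 Y22.6833
M5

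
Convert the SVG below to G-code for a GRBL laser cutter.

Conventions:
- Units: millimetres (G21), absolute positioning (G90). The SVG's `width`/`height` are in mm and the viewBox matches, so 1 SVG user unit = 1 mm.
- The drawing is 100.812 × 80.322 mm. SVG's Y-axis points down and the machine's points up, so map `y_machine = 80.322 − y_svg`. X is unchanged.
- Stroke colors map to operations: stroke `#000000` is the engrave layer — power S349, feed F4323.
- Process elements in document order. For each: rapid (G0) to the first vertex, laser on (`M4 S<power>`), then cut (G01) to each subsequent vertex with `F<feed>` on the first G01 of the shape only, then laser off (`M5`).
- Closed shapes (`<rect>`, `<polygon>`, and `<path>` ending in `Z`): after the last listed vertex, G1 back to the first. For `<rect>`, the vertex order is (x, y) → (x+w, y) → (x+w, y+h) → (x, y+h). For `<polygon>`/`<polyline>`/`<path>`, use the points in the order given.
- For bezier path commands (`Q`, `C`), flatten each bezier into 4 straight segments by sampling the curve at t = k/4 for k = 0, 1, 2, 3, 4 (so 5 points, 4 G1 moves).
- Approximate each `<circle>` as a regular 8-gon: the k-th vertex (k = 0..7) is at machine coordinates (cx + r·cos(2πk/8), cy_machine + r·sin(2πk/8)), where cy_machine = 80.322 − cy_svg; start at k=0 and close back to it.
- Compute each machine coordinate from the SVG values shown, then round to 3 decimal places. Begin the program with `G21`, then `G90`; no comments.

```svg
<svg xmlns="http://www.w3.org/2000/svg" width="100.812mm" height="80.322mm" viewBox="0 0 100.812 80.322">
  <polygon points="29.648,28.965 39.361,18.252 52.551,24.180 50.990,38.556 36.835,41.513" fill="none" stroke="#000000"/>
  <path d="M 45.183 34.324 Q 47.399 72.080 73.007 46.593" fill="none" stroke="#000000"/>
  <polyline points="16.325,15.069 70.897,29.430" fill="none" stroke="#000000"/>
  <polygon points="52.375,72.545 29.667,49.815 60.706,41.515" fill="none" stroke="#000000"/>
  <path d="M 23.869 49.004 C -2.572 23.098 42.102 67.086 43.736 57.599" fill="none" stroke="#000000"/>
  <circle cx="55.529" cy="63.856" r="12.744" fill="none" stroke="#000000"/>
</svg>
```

Since the viewBox matches the mm dimensions, user units are millimetres directly. The only transform is the Y-flip y_m = 80.322 − y_svg.

Shape 1 is a regular polygon drawn with `<polygon>`. Its stroke #000000 means engrave at S349, F4323. After flipping Y the toolpath is (29.648,51.357) → (39.361,62.070) → (52.551,56.142) → (50.990,41.766) → (36.835,38.809) → (29.648,51.357), returning to the start.

Shape 2 is a quadratic bezier drawn with `<path>`. Its stroke #000000 means engrave at S349, F4323. After flipping Y the toolpath is (45.183,45.998) → (47.753,31.073) → (53.247,24.053) → (61.665,24.938) → (73.007,33.729).

Shape 3 is a line segment drawn with `<polyline>`. Its stroke #000000 means engrave at S349, F4323. After flipping Y the toolpath is (16.325,65.253) → (70.897,50.892).

Shape 4 is a regular polygon drawn with `<polygon>`. Its stroke #000000 means engrave at S349, F4323. After flipping Y the toolpath is (52.375,7.777) → (29.667,30.507) → (60.706,38.807) → (52.375,7.777), returning to the start.

Shape 5 is a cubic bezier drawn with `<path>`. Its stroke #000000 means engrave at S349, F4323. After flipping Y the toolpath is (23.869,31.318) → (15.589,39.570) → (23.274,33.178) → (36.224,23.707) → (43.736,22.723).

Shape 6 is a circle drawn with `<circle>`. Its stroke #000000 means engrave at S349, F4323. After flipping Y the toolpath is (68.273,16.466) → (64.540,25.477) → (55.529,29.210) → (46.518,25.477) → (42.785,16.466) → (46.518,7.455) → (55.529,3.722) → (64.540,7.455) → (68.273,16.466), returning to the start.

G21
G90
G0 X29.648 Y51.357
M4 S349
G01 X39.361 Y62.070 F4323
G01 X52.551 Y56.142
G01 X50.990 Y41.766
G01 X36.835 Y38.809
G01 X29.648 Y51.357
M5
G0 X45.183 Y45.998
M4 S349
G01 X47.753 Y31.073 F4323
G01 X53.247 Y24.053
G01 X61.665 Y24.938
G01 X73.007 Y33.729
M5
G0 X16.325 Y65.253
M4 S349
G01 X70.897 Y50.892 F4323
M5
G0 X52.375 Y7.777
M4 S349
G01 X29.667 Y30.507 F4323
G01 X60.706 Y38.807
G01 X52.375 Y7.777
M5
G0 X23.869 Y31.318
M4 S349
G01 X15.589 Y39.570 F4323
G01 X23.274 Y33.178
G01 X36.224 Y23.707
G01 X43.736 Y22.723
M5
G0 X68.273 Y16.466
M4 S349
G01 X64.540 Y25.477 F4323
G01 X55.529 Y29.210
G01 X46.518 Y25.477
G01 X42.785 Y16.466
G01 X46.518 Y7.455
G01 X55.529 Y3.722
G01 X64.540 Y7.455
G01 X68.273 Y16.466
M5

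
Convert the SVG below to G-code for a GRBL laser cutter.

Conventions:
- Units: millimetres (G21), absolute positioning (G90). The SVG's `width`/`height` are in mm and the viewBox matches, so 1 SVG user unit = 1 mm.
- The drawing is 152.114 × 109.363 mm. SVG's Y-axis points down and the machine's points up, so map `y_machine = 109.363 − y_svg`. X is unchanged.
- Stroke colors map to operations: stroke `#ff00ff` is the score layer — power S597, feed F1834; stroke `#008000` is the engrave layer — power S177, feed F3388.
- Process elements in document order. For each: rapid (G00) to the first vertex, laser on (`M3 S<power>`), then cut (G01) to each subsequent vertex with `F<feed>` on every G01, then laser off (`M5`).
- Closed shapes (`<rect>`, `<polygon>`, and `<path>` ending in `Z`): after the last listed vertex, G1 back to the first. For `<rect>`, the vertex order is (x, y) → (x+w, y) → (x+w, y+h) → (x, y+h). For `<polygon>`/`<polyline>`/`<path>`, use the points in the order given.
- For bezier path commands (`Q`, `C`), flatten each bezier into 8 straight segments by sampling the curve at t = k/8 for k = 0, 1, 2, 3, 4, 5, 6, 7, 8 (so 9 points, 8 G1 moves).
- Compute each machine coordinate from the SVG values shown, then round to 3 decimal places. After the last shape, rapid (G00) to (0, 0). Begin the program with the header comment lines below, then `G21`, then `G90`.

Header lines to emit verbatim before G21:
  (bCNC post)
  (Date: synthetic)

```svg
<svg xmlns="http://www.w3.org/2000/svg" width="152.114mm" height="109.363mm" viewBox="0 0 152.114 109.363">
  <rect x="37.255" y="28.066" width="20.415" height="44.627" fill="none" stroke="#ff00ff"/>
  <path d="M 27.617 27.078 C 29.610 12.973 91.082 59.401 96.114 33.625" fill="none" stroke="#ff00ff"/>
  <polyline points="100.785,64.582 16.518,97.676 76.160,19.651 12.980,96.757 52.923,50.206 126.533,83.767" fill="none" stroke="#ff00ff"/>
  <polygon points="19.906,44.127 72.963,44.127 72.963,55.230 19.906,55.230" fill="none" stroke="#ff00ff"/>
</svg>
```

(bCNC post)
(Date: synthetic)
G21
G90
G00 X37.255 Y81.297
M3 S597
G01 X57.670 Y81.297 F1834
G01 X57.670 Y36.670 F1834
G01 X37.255 Y36.670 F1834
G01 X37.255 Y81.297 F1834
M5
G00 X27.617 Y82.285
M3 S597
G01 X30.926 Y84.996 F1834
G01 X38.453 Y83.588 F1834
G01 X48.839 Y79.616 F1834
G01 X60.726 Y74.635 F1834
G01 X72.755 Y70.201 F1834
G01 X83.569 Y67.870 F1834
G01 X91.808 Y69.197 F1834
G01 X96.114 Y75.738 F1834
M5
G00 X100.785 Y44.781
M3 S597
G01 X16.518 Y11.687 F1834
G01 X76.160 Y89.712 F1834
G01 X12.980 Y12.606 F1834
G01 X52.923 Y59.157 F1834
G01 X126.533 Y25.596 F1834
M5
G00 X19.906 Y65.236
M3 S597
G01 X72.963 Y65.236 F1834
G01 X72.963 Y54.133 F1834
G01 X19.906 Y54.133 F1834
G01 X19.906 Y65.236 F1834
M5
G00 X0.000 Y0.000

Since the viewBox matches the mm dimensions, user units are millimetres directly. The only transform is the Y-flip y_m = 109.363 − y_svg.

Shape 1 is a rectangle drawn with `<rect>`. Its stroke #ff00ff means score at S597, F1834. After flipping Y the toolpath is (37.255,81.297) → (57.670,81.297) → (57.670,36.670) → (37.255,36.670) → (37.255,81.297), returning to the start.

Shape 2 is a cubic bezier drawn with `<path>`. Its stroke #ff00ff means score at S597, F1834. After flipping Y the toolpath is (27.617,82.285) → (30.926,84.996) → (38.453,83.588) → (48.839,79.616) → (60.726,74.635) → (72.755,70.201) → (83.569,67.870) → (91.808,69.197) → (96.114,75.738).

Shape 3 is a open polyline drawn with `<polyline>`. Its stroke #ff00ff means score at S597, F1834. After flipping Y the toolpath is (100.785,44.781) → (16.518,11.687) → (76.160,89.712) → (12.980,12.606) → (52.923,59.157) → (126.533,25.596).

Shape 4 is a rectangle drawn with `<polygon>`. Its stroke #ff00ff means score at S597, F1834. After flipping Y the toolpath is (19.906,65.236) → (72.963,65.236) → (72.963,54.133) → (19.906,54.133) → (19.906,65.236), returning to the start.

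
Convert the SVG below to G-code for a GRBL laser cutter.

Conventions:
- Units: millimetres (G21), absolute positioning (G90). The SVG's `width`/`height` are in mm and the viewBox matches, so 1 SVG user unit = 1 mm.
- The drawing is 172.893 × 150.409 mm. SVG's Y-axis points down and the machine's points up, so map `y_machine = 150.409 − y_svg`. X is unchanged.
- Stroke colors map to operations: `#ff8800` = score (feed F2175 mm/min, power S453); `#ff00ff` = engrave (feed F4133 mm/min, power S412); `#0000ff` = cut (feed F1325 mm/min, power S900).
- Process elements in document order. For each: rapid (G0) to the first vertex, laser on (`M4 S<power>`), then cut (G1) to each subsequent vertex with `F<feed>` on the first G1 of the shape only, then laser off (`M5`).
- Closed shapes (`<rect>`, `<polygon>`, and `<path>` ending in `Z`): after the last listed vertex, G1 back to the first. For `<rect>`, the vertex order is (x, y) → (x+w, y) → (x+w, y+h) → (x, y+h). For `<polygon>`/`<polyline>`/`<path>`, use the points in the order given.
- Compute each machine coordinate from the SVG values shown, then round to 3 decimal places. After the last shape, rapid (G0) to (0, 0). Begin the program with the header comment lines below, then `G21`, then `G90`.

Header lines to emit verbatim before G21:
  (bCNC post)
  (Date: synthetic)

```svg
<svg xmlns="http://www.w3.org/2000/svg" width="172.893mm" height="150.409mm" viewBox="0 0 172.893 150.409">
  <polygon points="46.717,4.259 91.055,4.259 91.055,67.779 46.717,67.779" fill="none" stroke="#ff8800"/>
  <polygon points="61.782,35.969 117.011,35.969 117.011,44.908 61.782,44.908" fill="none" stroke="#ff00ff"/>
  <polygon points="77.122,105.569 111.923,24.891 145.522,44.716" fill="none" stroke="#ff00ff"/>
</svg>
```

(bCNC post)
(Date: synthetic)
G21
G90
G0 X46.717 Y146.150
M4 S453
G1 X91.055 Y146.150 F2175
G1 X91.055 Y82.630
G1 X46.717 Y82.630
G1 X46.717 Y146.150
M5
G0 X61.782 Y114.440
M4 S412
G1 X117.011 Y114.440 F4133
G1 X117.011 Y105.501
G1 X61.782 Y105.501
G1 X61.782 Y114.440
M5
G0 X77.122 Y44.840
M4 S412
G1 X111.923 Y125.518 F4133
G1 X145.522 Y105.693
G1 X77.122 Y44.840
M5
G0 X0.000 Y0.000

1 u = 1 mm; y_m = 150.409 − y.

[1] `<polygon>` rectangle, #ff8800→score S453 F2175: (46.717,146.150) → (91.055,146.150) → (91.055,82.630) → (46.717,82.630) → (46.717,146.150) (closed)

[2] `<polygon>` rectangle, #ff00ff→engrave S412 F4133: (61.782,114.440) → (117.011,114.440) → (117.011,105.501) → (61.782,105.501) → (61.782,114.440) (closed)

[3] `<polygon>` closed polygon, #ff00ff→engrave S412 F4133: (77.122,44.840) → (111.923,125.518) → (145.522,105.693) → (77.122,44.840) (closed)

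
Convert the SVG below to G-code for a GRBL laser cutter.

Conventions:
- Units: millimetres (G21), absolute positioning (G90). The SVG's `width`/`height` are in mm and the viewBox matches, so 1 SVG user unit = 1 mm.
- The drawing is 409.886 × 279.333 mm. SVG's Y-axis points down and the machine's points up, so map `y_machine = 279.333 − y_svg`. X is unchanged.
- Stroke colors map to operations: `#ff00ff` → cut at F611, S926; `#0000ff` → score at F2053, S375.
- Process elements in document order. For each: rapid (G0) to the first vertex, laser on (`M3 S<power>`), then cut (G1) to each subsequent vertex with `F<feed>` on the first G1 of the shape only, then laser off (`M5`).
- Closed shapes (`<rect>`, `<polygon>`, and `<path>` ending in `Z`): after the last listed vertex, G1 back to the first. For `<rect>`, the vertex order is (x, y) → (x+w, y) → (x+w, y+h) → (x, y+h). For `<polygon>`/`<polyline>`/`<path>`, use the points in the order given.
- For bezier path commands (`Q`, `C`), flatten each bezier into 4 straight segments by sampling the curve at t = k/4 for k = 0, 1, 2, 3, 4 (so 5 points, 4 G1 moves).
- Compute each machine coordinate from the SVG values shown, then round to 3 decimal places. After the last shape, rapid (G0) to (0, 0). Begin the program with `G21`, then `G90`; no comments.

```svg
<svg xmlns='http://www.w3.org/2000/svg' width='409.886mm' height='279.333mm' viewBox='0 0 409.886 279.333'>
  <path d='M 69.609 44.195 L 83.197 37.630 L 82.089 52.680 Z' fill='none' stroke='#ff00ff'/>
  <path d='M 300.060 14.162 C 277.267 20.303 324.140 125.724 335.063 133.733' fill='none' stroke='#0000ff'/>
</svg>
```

viewBox `0 0 409.886 279.333` with mm width/height → 1 unit = 1 mm. Flip: y_m = 279.333 − y_svg.

**Shape 1** — `<path>` regular polygon, stroke `#ff00ff` → cut (S926, F611). Machine vertices: (69.609,235.138) → (83.197,241.703) → (82.089,226.653) → (69.609,235.138). Closed: final G1 returns to the first vertex.

**Shape 2** — `<path>` cubic bezier, stroke `#0000ff` → score (S375, F2053). Control points (SVG): P0=(300.060,14.162), P1=(277.267,20.303), P2=(324.140,125.724), P3=(335.063,133.733); sampled at t=k/4. Machine vertices: (300.060,265.171) → (294.377,245.024) → (304.918,206.086) → (321.780,166.798) → (335.063,145.600). Open path.

G21
G90
G0 X69.609 Y235.138
M3 S926
G1 X83.197 Y241.703 F611
G1 X82.089 Y226.653
G1 X69.609 Y235.138
M5
G0 X300.060 Y265.171
M3 S375
G1 X294.377 Y245.024 F2053
G1 X304.918 Y206.086
G1 X321.780 Y166.798
G1 X335.063 Y145.600
M5
G0 X0.000 Y0.000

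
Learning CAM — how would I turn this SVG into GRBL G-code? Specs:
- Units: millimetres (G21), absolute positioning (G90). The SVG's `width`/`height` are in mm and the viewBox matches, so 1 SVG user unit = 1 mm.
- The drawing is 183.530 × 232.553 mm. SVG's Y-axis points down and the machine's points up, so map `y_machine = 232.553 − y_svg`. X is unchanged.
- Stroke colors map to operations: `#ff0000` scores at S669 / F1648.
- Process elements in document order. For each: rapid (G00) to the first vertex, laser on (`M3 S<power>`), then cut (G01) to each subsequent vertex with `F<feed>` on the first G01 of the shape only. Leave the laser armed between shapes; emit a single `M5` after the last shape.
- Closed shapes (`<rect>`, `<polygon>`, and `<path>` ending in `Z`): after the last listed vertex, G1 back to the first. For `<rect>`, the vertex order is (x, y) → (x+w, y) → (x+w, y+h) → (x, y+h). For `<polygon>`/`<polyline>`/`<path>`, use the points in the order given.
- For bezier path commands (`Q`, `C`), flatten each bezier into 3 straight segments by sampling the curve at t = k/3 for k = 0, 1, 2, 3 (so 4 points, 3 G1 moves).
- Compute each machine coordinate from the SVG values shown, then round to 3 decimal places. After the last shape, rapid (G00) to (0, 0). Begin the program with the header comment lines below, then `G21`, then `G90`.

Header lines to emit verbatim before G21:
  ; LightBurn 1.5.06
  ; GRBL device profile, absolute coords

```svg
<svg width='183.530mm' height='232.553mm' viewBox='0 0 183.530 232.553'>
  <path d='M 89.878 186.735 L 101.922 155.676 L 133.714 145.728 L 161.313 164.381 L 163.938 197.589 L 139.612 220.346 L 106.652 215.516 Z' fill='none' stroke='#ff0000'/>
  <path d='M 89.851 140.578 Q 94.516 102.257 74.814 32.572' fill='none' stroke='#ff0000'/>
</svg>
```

; LightBurn 1.5.06
; GRBL device profile, absolute coords
G21
G90
G00 X89.878 Y45.818
M3 S669
G01 X101.922 Y76.877 F1648
G01 X133.714 Y86.825
G01 X161.313 Y68.172
G01 X163.938 Y34.964
G01 X139.612 Y12.207
G01 X106.652 Y17.037
G01 X89.878 Y45.818
G00 X89.851 Y91.975
M3 S669
G01 X90.254 Y121.007 F1648
G01 X85.241 Y157.009
G01 X74.814 Y199.981
M5
G00 X0.000 Y0.000

1 u = 1 mm; y_m = 232.553 − y.

[1] `<path>` regular polygon, #ff0000→score S669 F1648: (89.878,45.818) → (101.922,76.877) → (133.714,86.825) → (161.313,68.172) → (163.938,34.964) → (139.612,12.207) → (106.652,17.037) → (89.878,45.818) (closed)

[2] `<path>` quadratic bezier, #ff0000→score S669 F1648: (89.851,91.975) → (90.254,121.007) → (85.241,157.009) → (74.814,199.981)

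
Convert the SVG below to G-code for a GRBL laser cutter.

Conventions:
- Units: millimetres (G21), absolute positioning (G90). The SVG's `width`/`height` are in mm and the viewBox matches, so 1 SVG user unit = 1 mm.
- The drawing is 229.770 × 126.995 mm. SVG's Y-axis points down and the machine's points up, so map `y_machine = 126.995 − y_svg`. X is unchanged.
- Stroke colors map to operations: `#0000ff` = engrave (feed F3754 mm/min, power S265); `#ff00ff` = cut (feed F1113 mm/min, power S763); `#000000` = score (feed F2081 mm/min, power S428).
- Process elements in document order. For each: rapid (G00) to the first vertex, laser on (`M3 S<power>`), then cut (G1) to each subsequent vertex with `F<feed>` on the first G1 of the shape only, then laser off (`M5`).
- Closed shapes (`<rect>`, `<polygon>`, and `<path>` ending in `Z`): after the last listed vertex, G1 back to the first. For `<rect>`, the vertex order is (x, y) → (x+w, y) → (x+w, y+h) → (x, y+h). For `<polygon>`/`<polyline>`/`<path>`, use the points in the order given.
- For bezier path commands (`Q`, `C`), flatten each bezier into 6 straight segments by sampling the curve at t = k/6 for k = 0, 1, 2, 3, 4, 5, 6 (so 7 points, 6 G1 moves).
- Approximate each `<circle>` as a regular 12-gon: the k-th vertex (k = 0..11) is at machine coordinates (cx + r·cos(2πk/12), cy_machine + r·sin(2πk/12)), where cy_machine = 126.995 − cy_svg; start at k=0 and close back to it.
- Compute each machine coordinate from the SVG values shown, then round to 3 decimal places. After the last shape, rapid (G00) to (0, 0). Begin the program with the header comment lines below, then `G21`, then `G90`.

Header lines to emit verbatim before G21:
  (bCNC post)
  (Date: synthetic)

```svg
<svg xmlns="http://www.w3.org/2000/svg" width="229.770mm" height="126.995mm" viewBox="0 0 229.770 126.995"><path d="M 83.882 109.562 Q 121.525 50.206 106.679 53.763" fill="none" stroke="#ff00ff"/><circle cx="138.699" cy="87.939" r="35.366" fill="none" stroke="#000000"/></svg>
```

1 u = 1 mm; y_m = 126.995 − y.

[1] `<path>` quadratic bezier, #ff00ff→cut S763 F1113: (83.882,17.433) → (94.972,35.471) → (103.145,50.013) → (108.403,61.061) → (110.744,68.613) → (110.170,72.670) → (106.679,73.232)

[2] `<circle>` circle, #000000→score S428 F2081: (174.065,39.056) → (169.327,56.739) → (156.382,69.684) → (138.699,74.422) → (121.016,69.684) → (108.071,56.739) → (103.333,39.056) → (108.071,21.373) → (121.016,8.428) → (138.699,3.690) → (156.382,8.428) → (169.327,21.373) → (174.065,39.056) (closed)

(bCNC post)
(Date: synthetic)
G21
G90
G00 X83.882 Y17.433
M3 S763
G1 X94.972 Y35.471 F1113
G1 X103.145 Y50.013
G1 X108.403 Y61.061
G1 X110.744 Y68.613
G1 X110.170 Y72.670
G1 X106.679 Y73.232
M5
G00 X174.065 Y39.056
M3 S428
G1 X169.327 Y56.739 F2081
G1 X156.382 Y69.684
G1 X138.699 Y74.422
G1 X121.016 Y69.684
G1 X108.071 Y56.739
G1 X103.333 Y39.056
G1 X108.071 Y21.373
G1 X121.016 Y8.428
G1 X138.699 Y3.690
G1 X156.382 Y8.428
G1 X169.327 Y21.373
G1 X174.065 Y39.056
M5
G00 X0.000 Y0.000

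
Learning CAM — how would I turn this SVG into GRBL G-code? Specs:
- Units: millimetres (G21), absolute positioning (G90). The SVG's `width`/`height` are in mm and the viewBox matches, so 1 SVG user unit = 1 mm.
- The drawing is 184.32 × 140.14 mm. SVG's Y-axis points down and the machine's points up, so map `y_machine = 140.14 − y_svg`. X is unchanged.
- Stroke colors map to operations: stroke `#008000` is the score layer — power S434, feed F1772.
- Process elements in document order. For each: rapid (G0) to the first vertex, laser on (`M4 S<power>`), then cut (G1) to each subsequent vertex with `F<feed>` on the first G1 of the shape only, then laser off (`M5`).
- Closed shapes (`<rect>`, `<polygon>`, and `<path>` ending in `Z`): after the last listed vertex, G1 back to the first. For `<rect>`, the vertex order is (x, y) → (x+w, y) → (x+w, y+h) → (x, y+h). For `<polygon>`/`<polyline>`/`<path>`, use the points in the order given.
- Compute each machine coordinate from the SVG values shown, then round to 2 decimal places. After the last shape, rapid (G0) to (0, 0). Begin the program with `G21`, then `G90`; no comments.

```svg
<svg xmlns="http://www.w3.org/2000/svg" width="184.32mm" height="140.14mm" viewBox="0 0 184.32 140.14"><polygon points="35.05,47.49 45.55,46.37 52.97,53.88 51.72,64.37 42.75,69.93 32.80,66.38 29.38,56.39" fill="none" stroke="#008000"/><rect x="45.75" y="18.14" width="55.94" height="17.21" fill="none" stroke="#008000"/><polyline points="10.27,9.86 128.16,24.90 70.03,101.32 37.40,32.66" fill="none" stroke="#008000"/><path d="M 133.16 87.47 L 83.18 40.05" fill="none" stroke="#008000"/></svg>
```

1 u = 1 mm; y_m = 140.14 − y.

[1] `<polygon>` regular polygon, #008000→score S434 F1772: (35.05,92.65) → (45.55,93.77) → (52.97,86.26) → (51.72,75.77) → (42.75,70.21) → (32.80,73.76) → (29.38,83.75) → (35.05,92.65) (closed)

[2] `<rect>` rectangle, #008000→score S434 F1772: (45.75,122.00) → (101.69,122.00) → (101.69,104.79) → (45.75,104.79) → (45.75,122.00) (closed)

[3] `<polyline>` open polyline, #008000→score S434 F1772: (10.27,130.28) → (128.16,115.24) → (70.03,38.82) → (37.40,107.48)

[4] `<path>` line segment, #008000→score S434 F1772: (133.16,52.67) → (83.18,100.09)

G21
G90
G0 X35.05 Y92.65
M4 S434
G1 X45.55 Y93.77 F1772
G1 X52.97 Y86.26
G1 X51.72 Y75.77
G1 X42.75 Y70.21
G1 X32.80 Y73.76
G1 X29.38 Y83.75
G1 X35.05 Y92.65
M5
G0 X45.75 Y122.00
M4 S434
G1 X101.69 Y122.00 F1772
G1 X101.69 Y104.79
G1 X45.75 Y104.79
G1 X45.75 Y122.00
M5
G0 X10.27 Y130.28
M4 S434
G1 X128.16 Y115.24 F1772
G1 X70.03 Y38.82
G1 X37.40 Y107.48
M5
G0 X133.16 Y52.67
M4 S434
G1 X83.18 Y100.09 F1772
M5
G0 X0.00 Y0.00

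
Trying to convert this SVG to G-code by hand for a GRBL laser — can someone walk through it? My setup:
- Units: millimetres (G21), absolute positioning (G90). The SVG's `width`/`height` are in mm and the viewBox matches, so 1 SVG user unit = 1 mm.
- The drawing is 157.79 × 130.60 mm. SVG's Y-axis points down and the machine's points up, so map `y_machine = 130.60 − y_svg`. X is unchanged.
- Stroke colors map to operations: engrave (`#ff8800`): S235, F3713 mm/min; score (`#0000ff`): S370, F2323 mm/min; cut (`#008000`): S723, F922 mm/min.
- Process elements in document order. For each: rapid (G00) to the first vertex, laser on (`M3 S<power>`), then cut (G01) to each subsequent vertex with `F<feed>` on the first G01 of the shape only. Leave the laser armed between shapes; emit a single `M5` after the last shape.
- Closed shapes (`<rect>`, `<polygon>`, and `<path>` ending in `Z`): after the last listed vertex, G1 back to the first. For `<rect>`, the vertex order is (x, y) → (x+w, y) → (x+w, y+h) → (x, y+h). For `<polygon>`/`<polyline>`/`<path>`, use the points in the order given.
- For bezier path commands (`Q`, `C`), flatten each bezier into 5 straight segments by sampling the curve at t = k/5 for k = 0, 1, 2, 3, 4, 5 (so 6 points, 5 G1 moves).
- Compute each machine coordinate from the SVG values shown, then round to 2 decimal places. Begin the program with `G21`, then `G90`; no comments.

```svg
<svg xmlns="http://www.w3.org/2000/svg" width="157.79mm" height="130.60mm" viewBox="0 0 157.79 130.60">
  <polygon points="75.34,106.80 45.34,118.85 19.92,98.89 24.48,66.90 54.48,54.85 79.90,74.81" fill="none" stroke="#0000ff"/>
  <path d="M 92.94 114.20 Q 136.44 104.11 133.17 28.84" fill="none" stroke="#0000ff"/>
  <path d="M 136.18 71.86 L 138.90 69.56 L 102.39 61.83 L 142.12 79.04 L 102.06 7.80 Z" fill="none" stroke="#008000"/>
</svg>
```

viewBox `0 0 157.79 130.60` with mm width/height → 1 unit = 1 mm. Flip: y_m = 130.60 − y_svg.

**Shape 1** — `<polygon>` regular polygon, stroke `#0000ff` → score (S370, F2323). Machine vertices: (75.34,23.80) → (45.34,11.75) → (19.92,31.71) → (24.48,63.70) → (54.48,75.75) → (79.90,55.79) → (75.34,23.80). Closed: final G1 returns to the first vertex.

**Shape 2** — `<path>` quadratic bezier, stroke `#0000ff` → score (S370, F2323). Control points (SVG): P0=(92.94,114.20), P1=(136.44,104.11), P2=(133.17,28.84); sampled at t=k/5. Machine vertices: (92.94,16.40) → (108.47,23.04) → (120.26,34.90) → (128.30,51.97) → (132.61,74.26) → (133.17,101.76). Open path.

**Shape 3** — `<path>` closed polygon, stroke `#008000` → cut (S723, F922). Machine vertices: (136.18,58.74) → (138.90,61.04) → (102.39,68.77) → (142.12,51.56) → (102.06,122.80) → (136.18,58.74). Closed: final G1 returns to the first vertex.

G21
G90
G00 X75.34 Y23.80
M3 S370
G01 X45.34 Y11.75 F2323
G01 X19.92 Y31.71
G01 X24.48 Y63.70
G01 X54.48 Y75.75
G01 X79.90 Y55.79
G01 X75.34 Y23.80
G00 X92.94 Y16.40
M3 S370
G01 X108.47 Y23.04 F2323
G01 X120.26 Y34.90
G01 X128.30 Y51.97
G01 X132.61 Y74.26
G01 X133.17 Y101.76
G00 X136.18 Y58.74
M3 S723
G01 X138.90 Y61.04 F922
G01 X102.39 Y68.77
G01 X142.12 Y51.56
G01 X102.06 Y122.80
G01 X136.18 Y58.74
M5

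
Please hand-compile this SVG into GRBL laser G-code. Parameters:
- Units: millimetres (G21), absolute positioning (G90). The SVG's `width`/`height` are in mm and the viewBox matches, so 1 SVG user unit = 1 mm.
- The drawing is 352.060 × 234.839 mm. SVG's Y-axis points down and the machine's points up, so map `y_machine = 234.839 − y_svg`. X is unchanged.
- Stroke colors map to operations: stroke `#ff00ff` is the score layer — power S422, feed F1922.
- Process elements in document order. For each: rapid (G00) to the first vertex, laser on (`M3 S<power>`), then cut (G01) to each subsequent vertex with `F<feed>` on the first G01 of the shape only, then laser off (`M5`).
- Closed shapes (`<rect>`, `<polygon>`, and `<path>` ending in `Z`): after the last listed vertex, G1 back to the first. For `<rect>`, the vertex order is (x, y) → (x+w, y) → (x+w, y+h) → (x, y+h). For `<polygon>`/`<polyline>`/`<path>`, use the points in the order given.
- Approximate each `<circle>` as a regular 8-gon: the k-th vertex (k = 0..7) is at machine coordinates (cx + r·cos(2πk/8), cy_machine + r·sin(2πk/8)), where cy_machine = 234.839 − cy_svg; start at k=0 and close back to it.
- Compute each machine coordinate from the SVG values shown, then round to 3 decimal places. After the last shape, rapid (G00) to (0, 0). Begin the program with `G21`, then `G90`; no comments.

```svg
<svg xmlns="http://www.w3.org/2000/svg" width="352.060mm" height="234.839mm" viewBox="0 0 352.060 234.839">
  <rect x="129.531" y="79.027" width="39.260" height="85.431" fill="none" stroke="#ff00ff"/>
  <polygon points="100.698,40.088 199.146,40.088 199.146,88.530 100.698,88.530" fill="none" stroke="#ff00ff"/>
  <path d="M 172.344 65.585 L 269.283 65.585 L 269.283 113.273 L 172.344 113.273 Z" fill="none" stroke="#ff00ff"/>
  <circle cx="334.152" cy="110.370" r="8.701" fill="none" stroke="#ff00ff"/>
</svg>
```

Since the viewBox matches the mm dimensions, user units are millimetres directly. The only transform is the Y-flip y_m = 234.839 − y_svg.

Shape 1 is a rectangle drawn with `<rect>`. Its stroke #ff00ff means score at S422, F1922. After flipping Y the toolpath is (129.531,155.812) → (168.791,155.812) → (168.791,70.381) → (129.531,70.381) → (129.531,155.812), returning to the start.

Shape 2 is a rectangle drawn with `<polygon>`. Its stroke #ff00ff means score at S422, F1922. After flipping Y the toolpath is (100.698,194.751) → (199.146,194.751) → (199.146,146.309) → (100.698,146.309) → (100.698,194.751), returning to the start.

Shape 3 is a rectangle drawn with `<path>`. Its stroke #ff00ff means score at S422, F1922. After flipping Y the toolpath is (172.344,169.254) → (269.283,169.254) → (269.283,121.566) → (172.344,121.566) → (172.344,169.254), returning to the start.

Shape 4 is a circle drawn with `<circle>`. Its stroke #ff00ff means score at S422, F1922. After flipping Y the toolpath is (342.853,124.469) → (340.305,130.622) → (334.152,133.170) → (327.999,130.622) → (325.451,124.469) → (327.999,118.316) → (334.152,115.768) → (340.305,118.316) → (342.853,124.469), returning to the start.

G21
G90
G00 X129.531 Y155.812
M3 S422
G01 X168.791 Y155.812 F1922
G01 X168.791 Y70.381
G01 X129.531 Y70.381
G01 X129.531 Y155.812
M5
G00 X100.698 Y194.751
M3 S422
G01 X199.146 Y194.751 F1922
G01 X199.146 Y146.309
G01 X100.698 Y146.309
G01 X100.698 Y194.751
M5
G00 X172.344 Y169.254
M3 S422
G01 X269.283 Y169.254 F1922
G01 X269.283 Y121.566
G01 X172.344 Y121.566
G01 X172.344 Y169.254
M5
G00 X342.853 Y124.469
M3 S422
G01 X340.305 Y130.622 F1922
G01 X334.152 Y133.170
G01 X327.999 Y130.622
G01 X325.451 Y124.469
G01 X327.999 Y118.316
G01 X334.152 Y115.768
G01 X340.305 Y118.316
G01 X342.853 Y124.469
M5
G00 X0.000 Y0.000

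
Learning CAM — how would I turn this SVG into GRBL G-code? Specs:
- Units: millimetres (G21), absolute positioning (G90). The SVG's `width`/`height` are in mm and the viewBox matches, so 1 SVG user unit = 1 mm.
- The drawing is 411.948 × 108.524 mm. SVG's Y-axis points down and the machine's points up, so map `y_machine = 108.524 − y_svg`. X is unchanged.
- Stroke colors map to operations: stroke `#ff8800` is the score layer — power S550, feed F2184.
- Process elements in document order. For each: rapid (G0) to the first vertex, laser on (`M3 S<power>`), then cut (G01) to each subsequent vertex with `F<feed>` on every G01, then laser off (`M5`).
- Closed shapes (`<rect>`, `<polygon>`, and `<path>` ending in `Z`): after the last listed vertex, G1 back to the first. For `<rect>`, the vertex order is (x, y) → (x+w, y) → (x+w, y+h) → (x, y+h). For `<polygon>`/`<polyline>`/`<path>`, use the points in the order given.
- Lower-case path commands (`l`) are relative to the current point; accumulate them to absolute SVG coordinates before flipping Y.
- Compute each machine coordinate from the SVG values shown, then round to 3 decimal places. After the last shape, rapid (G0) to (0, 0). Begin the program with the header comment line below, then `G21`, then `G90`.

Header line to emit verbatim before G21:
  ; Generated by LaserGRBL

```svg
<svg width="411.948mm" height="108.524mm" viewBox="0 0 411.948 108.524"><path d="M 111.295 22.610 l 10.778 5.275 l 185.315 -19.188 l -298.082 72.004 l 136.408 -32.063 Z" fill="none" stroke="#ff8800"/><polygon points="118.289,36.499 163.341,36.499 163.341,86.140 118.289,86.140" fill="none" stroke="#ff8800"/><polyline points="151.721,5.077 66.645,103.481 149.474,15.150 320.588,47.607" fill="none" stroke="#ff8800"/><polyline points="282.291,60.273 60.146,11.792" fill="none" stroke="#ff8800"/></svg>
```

Since the viewBox matches the mm dimensions, user units are millimetres directly. The only transform is the Y-flip y_m = 108.524 − y_svg.

Shape 1 is a closed polygon drawn with `<path>`. Its stroke #ff8800 means score at S550, F2184. After flipping Y the toolpath is (111.295,85.914) → (122.073,80.639) → (307.388,99.827) → (9.306,27.823) → (145.714,59.886) → (111.295,85.914), returning to the start.

Shape 2 is a rectangle drawn with `<polygon>`. Its stroke #ff8800 means score at S550, F2184. After flipping Y the toolpath is (118.289,72.025) → (163.341,72.025) → (163.341,22.384) → (118.289,22.384) → (118.289,72.025), returning to the start.

Shape 3 is a open polyline drawn with `<polyline>`. Its stroke #ff8800 means score at S550, F2184. After flipping Y the toolpath is (151.721,103.447) → (66.645,5.043) → (149.474,93.374) → (320.588,60.917).

Shape 4 is a line segment drawn with `<polyline>`. Its stroke #ff8800 means score at S550, F2184. After flipping Y the toolpath is (282.291,48.251) → (60.146,96.732).

; Generated by LaserGRBL
G21
G90
G0 X111.295 Y85.914
M3 S550
G01 X122.073 Y80.639 F2184
G01 X307.388 Y99.827 F2184
G01 X9.306 Y27.823 F2184
G01 X145.714 Y59.886 F2184
G01 X111.295 Y85.914 F2184
M5
G0 X118.289 Y72.025
M3 S550
G01 X163.341 Y72.025 F2184
G01 X163.341 Y22.384 F2184
G01 X118.289 Y22.384 F2184
G01 X118.289 Y72.025 F2184
M5
G0 X151.721 Y103.447
M3 S550
G01 X66.645 Y5.043 F2184
G01 X149.474 Y93.374 F2184
G01 X320.588 Y60.917 F2184
M5
G0 X282.291 Y48.251
M3 S550
G01 X60.146 Y96.732 F2184
M5
G0 X0.000 Y0.000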